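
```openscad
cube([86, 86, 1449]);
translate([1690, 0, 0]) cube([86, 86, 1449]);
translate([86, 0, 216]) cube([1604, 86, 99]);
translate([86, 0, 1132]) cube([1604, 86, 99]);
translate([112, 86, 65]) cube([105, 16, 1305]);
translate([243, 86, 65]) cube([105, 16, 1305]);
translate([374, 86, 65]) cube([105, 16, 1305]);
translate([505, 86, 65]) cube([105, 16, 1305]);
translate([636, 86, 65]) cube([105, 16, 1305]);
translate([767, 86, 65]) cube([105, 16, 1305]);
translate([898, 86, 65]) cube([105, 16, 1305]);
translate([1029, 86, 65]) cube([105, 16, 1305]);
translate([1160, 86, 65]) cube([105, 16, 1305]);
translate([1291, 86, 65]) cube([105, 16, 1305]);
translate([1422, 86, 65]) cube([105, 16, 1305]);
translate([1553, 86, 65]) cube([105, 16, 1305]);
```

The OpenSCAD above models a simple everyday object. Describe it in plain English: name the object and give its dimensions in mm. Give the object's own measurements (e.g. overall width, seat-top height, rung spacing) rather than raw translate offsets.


A fence section. Two 86×86 mm posts, 1449 mm tall, stand on the floor with a clear span of 1604 mm between their inner faces. Two horizontal rails of 86×99 mm section span the gap between the posts with their undersides at z = 216 mm and z = 1132 mm, flush with the posts' −y face. 12 pickets, each 105 mm wide, 16 mm thick and 1305 mm tall, are fixed to the +y face of the rails with their bottoms at z = 65 mm, spaced across the span with a 26 mm gap after the −x post and between neighbouring pickets, with 32 mm left before the +x post.


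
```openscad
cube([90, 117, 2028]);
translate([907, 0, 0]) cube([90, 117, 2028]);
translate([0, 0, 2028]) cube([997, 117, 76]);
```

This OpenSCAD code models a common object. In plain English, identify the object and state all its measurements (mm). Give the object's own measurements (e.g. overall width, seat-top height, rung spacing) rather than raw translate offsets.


A door frame. The clear opening is 817 mm wide and 2028 mm high. Two 90 mm wide jambs, 117 mm deep, stand either side of the opening from the floor to the top of the opening. A 76 mm thick head sits across the top of both jambs, spanning the full outside width of the frame.


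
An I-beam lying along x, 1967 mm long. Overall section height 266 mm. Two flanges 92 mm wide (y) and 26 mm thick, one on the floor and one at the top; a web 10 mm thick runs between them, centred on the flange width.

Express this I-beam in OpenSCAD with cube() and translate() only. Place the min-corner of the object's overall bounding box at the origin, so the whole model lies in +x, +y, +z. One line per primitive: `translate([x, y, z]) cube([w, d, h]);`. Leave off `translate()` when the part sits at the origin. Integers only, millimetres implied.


cube([1967, 92, 26]);
translate([0, 41, 26]) cube([1967, 10, 214]);
translate([0, 0, 240]) cube([1967, 92, 26]);


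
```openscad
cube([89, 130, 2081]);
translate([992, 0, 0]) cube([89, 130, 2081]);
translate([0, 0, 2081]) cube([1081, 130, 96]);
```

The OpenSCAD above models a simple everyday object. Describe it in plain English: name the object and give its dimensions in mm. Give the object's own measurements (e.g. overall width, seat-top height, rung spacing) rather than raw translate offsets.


A door frame. The clear opening is 903 mm wide and 2081 mm high. Two 89 mm wide jambs, 130 mm deep, stand either side of the opening from the floor to the top of the opening. A 96 mm thick head sits across the top of both jambs, spanning the full outside width of the frame.


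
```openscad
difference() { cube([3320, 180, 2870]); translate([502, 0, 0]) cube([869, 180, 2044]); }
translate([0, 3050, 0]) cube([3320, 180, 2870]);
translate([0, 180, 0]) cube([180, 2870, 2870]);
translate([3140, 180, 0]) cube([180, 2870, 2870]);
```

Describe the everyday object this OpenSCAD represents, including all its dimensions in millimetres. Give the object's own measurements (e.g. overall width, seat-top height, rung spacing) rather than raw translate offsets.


A single room: four walls, each 2870 mm tall and 180 mm thick, enclosing an outside footprint 3320×3230 mm (x × y), no floor or roof. The front and back walls (−y and +y sides) run the full x-width; the side walls fit between their inner faces. A door opening 869 mm wide and 2044 mm tall is cut through the front wall from the floor up, its −x edge 502 mm from the wall's −x end.


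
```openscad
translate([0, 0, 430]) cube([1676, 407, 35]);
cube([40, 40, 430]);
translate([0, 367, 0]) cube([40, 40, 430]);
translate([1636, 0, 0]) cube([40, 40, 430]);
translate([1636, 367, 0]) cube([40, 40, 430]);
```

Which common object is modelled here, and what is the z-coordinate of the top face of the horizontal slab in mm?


A bench. The seat-top height is 465 mm.

A long slab on four corner posts — a bench. The slab sits at z = 430 with thickness 35, so the top is 430 + 35 = 465 mm.


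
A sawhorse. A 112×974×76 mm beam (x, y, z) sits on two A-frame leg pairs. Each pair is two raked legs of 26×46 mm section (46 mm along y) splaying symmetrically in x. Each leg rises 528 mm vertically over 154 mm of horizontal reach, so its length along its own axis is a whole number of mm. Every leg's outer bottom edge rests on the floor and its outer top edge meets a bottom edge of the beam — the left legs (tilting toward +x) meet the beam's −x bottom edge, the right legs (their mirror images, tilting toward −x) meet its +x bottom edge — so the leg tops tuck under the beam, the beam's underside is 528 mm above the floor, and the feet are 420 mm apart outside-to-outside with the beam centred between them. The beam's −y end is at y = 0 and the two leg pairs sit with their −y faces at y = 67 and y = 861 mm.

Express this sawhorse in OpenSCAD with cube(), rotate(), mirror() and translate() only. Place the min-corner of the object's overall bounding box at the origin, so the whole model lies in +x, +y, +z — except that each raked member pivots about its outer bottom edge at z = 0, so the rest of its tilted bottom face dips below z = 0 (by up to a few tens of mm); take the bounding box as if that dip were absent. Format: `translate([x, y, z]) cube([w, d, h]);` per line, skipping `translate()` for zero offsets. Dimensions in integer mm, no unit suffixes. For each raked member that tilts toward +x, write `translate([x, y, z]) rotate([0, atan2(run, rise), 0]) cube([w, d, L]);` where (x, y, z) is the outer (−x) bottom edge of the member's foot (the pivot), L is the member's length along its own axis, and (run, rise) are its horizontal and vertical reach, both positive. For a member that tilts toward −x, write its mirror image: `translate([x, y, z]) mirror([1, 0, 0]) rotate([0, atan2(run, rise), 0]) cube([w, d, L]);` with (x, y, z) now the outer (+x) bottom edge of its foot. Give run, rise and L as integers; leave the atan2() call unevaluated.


translate([154, 0, 528]) cube([112, 974, 76]);
translate([0, 67, 0]) rotate([0, atan2(154, 528), 0]) cube([26, 46, 550]);
translate([420, 67, 0]) mirror([1, 0, 0]) rotate([0, atan2(154, 528), 0]) cube([26, 46, 550]);
translate([0, 861, 0]) rotate([0, atan2(154, 528), 0]) cube([26, 46, 550]);
translate([420, 861, 0]) mirror([1, 0, 0]) rotate([0, atan2(154, 528), 0]) cube([26, 46, 550]);


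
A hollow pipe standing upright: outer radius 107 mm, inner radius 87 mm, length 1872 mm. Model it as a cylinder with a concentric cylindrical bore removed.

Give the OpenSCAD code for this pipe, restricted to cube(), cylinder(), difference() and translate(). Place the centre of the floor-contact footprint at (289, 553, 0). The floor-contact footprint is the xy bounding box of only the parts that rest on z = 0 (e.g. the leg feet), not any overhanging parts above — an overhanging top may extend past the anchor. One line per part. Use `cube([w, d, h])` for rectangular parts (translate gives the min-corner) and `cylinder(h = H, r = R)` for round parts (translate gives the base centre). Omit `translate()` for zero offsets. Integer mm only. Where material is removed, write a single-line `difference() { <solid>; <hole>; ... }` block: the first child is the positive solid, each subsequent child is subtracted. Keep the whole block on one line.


difference() { translate([289, 553, 0]) cylinder(h = 1872, r = 107); translate([289, 553, 0]) cylinder(h = 1872, r = 87); }


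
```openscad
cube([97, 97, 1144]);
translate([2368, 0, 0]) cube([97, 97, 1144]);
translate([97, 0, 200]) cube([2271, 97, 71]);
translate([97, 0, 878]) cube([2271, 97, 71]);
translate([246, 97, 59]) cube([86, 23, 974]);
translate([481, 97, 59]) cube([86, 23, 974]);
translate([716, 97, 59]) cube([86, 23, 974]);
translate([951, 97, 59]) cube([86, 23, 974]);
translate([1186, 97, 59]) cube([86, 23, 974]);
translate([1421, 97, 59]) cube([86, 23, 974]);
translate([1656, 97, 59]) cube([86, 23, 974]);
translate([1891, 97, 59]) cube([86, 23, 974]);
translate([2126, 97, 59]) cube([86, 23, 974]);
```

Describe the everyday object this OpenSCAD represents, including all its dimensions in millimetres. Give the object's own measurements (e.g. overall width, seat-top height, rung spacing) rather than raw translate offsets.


A fence section. Two 97×97 mm posts, 1144 mm tall, stand on the floor with a clear span of 2271 mm between their inner faces. Two horizontal rails of 97×71 mm section span the gap between the posts with their undersides at z = 200 mm and z = 878 mm, flush with the posts' −y face. 9 pickets, each 86 mm wide, 23 mm thick and 974 mm tall, are fixed to the +y face of the rails with their bottoms at z = 59 mm, spaced across the span with a 149 mm gap after the −x post and between neighbouring pickets, with 156 mm left before the +x post.


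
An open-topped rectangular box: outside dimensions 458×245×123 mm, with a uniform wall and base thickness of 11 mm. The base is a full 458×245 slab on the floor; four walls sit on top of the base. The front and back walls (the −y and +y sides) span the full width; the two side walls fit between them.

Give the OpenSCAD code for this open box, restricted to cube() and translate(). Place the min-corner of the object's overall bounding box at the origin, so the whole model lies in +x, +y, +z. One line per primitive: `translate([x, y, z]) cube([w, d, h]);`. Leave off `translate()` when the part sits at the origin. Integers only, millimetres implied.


cube([458, 245, 11]);
translate([0, 0, 11]) cube([458, 11, 112]);
translate([0, 234, 11]) cube([458, 11, 112]);
translate([0, 11, 11]) cube([11, 223, 112]);
translate([447, 11, 11]) cube([11, 223, 112]);


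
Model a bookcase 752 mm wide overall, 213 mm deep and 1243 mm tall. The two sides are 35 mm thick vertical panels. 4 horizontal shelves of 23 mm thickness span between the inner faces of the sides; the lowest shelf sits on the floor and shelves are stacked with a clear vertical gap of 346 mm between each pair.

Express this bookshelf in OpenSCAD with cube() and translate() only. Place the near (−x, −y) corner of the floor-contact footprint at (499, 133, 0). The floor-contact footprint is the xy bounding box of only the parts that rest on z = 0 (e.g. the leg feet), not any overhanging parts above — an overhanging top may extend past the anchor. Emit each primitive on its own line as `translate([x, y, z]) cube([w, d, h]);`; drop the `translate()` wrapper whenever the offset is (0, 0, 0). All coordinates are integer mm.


translate([499, 133, 0]) cube([35, 213, 1243]);
translate([1216, 133, 0]) cube([35, 213, 1243]);
translate([534, 133, 0]) cube([682, 213, 23]);
translate([534, 133, 369]) cube([682, 213, 23]);
translate([534, 133, 738]) cube([682, 213, 23]);
translate([534, 133, 1107]) cube([682, 213, 23]);


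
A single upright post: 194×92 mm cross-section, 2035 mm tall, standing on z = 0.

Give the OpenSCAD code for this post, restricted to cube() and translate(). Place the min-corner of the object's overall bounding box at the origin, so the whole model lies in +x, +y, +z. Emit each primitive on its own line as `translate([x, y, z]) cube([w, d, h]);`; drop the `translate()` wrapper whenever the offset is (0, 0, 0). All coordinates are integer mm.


cube([194, 92, 2035]);


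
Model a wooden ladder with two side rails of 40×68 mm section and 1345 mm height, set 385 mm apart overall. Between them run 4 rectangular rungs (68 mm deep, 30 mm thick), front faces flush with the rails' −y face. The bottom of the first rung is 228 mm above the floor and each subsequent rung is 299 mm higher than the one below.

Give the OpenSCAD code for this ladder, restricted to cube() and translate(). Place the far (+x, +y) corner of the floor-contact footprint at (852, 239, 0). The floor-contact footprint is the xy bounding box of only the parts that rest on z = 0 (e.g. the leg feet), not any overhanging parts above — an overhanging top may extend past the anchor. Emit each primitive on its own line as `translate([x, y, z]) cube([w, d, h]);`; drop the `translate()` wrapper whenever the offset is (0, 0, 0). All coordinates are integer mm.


// rung span = 385 - 2*40 = 305
// rung[k] z = 228 + k*299
translate([467, 171, 0]) cube([40, 68, 1345]);
translate([812, 171, 0]) cube([40, 68, 1345]);
translate([507, 171, 228]) cube([305, 68, 30]);
translate([507, 171, 527]) cube([305, 68, 30]);
translate([507, 171, 826]) cube([305, 68, 30]);
translate([507, 171, 1125]) cube([305, 68, 30]);


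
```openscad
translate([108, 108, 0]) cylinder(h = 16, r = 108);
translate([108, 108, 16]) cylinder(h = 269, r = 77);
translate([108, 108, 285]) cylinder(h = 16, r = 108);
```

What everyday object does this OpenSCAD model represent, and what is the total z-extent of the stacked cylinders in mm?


A spool. The overall height is 301 mm.

Three coaxial cylinders, large–small–large — a spool. Two 16 mm flanges and a 269 mm core give 16 + 269 + 16 = 301 mm.


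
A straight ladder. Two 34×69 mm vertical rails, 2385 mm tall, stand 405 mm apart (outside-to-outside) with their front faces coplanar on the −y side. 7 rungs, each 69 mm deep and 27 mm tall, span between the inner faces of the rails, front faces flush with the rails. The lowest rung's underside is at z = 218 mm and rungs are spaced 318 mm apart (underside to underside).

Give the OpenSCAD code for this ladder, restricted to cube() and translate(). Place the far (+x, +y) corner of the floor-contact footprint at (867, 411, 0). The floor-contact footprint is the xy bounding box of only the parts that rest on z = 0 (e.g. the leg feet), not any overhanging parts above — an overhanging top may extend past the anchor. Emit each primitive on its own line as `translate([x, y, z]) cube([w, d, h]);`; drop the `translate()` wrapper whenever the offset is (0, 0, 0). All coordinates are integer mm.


translate([462, 342, 0]) cube([34, 69, 2385]);
translate([833, 342, 0]) cube([34, 69, 2385]);
translate([496, 342, 218]) cube([337, 69, 27]);
translate([496, 342, 536]) cube([337, 69, 27]);
translate([496, 342, 854]) cube([337, 69, 27]);
translate([496, 342, 1172]) cube([337, 69, 27]);
translate([496, 342, 1490]) cube([337, 69, 27]);
translate([496, 342, 1808]) cube([337, 69, 27]);
translate([496, 342, 2126]) cube([337, 69, 27]);


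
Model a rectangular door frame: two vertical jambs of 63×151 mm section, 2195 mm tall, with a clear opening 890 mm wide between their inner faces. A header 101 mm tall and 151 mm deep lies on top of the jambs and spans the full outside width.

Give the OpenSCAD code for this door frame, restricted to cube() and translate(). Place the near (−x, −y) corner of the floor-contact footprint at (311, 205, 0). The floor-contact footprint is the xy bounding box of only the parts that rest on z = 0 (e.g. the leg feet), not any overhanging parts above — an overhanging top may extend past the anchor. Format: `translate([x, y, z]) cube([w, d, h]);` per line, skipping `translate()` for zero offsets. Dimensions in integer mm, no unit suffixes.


translate([311, 205, 0]) cube([63, 151, 2195]);
translate([1264, 205, 0]) cube([63, 151, 2195]);
translate([311, 205, 2195]) cube([1016, 151, 101]);


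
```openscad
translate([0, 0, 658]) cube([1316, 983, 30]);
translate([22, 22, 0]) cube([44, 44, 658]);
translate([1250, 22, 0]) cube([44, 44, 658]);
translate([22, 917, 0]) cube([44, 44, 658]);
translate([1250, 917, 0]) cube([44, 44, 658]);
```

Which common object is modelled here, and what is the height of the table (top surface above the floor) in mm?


A table. The table height is 688 mm.

A 1316×983×30 slab sits at z = 658 on four 44 mm square posts — a table. The top surface is at 658 + 30 = 688 mm.


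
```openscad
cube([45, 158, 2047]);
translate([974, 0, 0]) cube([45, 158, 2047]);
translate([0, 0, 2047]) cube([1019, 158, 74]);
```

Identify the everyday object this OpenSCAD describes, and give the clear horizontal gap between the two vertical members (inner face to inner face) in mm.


A door frame. The clear opening width is 929 mm.

Two 2047 mm tall posts with a header on top — a door frame. The left jamb is 45 mm wide at x = 0; the right jamb starts at x = 974. The clear opening is 974 − 45 = 929 mm.


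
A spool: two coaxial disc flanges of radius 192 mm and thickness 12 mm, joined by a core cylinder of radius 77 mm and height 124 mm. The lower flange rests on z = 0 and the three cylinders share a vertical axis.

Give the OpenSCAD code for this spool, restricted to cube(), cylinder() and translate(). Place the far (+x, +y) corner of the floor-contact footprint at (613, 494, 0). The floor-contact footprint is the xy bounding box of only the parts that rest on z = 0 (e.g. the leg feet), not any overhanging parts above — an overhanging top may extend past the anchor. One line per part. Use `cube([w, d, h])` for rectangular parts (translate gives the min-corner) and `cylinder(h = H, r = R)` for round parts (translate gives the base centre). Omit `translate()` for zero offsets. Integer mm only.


translate([421, 302, 0]) cylinder(h = 12, r = 192);
translate([421, 302, 12]) cylinder(h = 124, r = 77);
translate([421, 302, 136]) cylinder(h = 12, r = 192);


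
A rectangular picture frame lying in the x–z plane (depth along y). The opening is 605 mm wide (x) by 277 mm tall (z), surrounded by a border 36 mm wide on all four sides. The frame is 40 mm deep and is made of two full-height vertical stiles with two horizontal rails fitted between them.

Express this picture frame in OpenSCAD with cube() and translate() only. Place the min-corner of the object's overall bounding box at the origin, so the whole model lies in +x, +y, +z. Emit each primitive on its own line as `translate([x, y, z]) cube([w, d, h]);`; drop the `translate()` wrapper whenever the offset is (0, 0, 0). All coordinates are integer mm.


cube([36, 40, 349]);
translate([641, 0, 0]) cube([36, 40, 349]);
translate([36, 0, 0]) cube([605, 40, 36]);
translate([36, 0, 313]) cube([605, 40, 36]);


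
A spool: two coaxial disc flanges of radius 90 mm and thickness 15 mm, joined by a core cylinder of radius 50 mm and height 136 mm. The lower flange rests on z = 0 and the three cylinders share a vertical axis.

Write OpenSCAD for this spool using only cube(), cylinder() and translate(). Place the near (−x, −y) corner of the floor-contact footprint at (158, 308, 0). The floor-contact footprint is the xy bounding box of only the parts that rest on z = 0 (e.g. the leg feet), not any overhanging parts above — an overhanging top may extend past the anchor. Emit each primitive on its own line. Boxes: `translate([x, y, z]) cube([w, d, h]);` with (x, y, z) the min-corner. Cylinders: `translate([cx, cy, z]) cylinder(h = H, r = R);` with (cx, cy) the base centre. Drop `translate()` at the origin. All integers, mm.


translate([248, 398, 0]) cylinder(h = 15, r = 90);
translate([248, 398, 15]) cylinder(h = 136, r = 50);
translate([248, 398, 151]) cylinder(h = 15, r = 90);


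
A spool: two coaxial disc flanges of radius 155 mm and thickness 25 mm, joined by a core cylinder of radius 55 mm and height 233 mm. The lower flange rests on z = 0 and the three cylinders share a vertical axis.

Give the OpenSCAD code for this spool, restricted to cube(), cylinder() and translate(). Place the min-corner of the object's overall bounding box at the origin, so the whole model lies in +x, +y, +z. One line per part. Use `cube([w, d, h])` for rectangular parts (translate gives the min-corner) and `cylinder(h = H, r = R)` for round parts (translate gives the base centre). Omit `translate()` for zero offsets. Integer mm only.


translate([155, 155, 0]) cylinder(h = 25, r = 155);
translate([155, 155, 25]) cylinder(h = 233, r = 55);
translate([155, 155, 258]) cylinder(h = 25, r = 155);


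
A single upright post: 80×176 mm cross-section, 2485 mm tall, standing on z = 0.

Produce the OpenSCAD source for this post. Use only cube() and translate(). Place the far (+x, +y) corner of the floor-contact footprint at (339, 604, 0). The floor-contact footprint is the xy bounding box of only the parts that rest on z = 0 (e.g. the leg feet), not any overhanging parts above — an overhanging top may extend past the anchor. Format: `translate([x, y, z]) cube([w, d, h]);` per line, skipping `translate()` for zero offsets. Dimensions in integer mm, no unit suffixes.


translate([259, 428, 0]) cube([80, 176, 2485]);


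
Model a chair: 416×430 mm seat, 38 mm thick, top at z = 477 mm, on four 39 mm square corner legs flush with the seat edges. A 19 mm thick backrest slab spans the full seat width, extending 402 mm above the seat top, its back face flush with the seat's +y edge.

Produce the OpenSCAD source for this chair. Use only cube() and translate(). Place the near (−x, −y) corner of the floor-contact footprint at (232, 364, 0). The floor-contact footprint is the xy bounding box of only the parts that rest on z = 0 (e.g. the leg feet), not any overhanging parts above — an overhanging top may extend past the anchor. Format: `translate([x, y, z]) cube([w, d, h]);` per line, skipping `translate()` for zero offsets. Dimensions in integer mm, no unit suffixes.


translate([232, 364, 439]) cube([416, 430, 38]);
translate([232, 364, 0]) cube([39, 39, 439]);
translate([609, 364, 0]) cube([39, 39, 439]);
translate([232, 755, 0]) cube([39, 39, 439]);
translate([609, 755, 0]) cube([39, 39, 439]);
translate([232, 775, 477]) cube([416, 19, 402]);


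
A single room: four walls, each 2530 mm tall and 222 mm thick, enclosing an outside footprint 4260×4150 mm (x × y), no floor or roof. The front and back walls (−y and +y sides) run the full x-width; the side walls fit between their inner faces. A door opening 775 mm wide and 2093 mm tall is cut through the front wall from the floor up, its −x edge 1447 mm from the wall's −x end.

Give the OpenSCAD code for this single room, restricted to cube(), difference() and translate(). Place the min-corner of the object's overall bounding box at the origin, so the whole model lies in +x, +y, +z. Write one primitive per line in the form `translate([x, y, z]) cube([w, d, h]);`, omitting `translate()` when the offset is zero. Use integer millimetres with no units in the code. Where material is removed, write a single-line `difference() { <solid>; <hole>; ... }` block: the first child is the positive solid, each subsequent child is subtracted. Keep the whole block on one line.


difference() { cube([4260, 222, 2530]); translate([1447, 0, 0]) cube([775, 222, 2093]); }
translate([0, 3928, 0]) cube([4260, 222, 2530]);
translate([0, 222, 0]) cube([222, 3706, 2530]);
translate([4038, 222, 0]) cube([222, 3706, 2530]);


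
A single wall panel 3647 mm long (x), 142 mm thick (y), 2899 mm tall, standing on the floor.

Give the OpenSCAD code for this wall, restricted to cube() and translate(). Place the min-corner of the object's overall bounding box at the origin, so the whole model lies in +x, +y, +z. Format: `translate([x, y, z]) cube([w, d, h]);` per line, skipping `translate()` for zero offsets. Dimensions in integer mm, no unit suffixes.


cube([3647, 142, 2899]);


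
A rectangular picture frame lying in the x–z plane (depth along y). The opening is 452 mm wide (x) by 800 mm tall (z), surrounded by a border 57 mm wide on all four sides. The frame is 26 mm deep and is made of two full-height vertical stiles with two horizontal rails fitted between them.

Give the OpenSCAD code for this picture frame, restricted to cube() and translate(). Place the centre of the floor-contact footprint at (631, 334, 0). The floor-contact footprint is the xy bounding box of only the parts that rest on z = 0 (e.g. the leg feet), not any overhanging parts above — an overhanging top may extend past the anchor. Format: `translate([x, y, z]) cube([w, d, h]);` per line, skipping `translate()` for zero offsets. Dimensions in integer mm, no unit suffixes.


translate([348, 321, 0]) cube([57, 26, 914]);
translate([857, 321, 0]) cube([57, 26, 914]);
translate([405, 321, 0]) cube([452, 26, 57]);
translate([405, 321, 857]) cube([452, 26, 57]);


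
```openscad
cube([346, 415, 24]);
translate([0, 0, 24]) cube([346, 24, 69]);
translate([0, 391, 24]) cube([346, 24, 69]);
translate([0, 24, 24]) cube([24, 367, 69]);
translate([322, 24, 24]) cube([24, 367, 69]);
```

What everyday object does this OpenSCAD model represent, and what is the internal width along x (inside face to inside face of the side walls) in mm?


An open box. The internal width is 298 mm.

A 346×415 base slab with four walls standing on it — an open box. The base is 346 mm wide and the walls are 24 mm thick, so the internal width is 346 − 2 × 24 = 298 mm.


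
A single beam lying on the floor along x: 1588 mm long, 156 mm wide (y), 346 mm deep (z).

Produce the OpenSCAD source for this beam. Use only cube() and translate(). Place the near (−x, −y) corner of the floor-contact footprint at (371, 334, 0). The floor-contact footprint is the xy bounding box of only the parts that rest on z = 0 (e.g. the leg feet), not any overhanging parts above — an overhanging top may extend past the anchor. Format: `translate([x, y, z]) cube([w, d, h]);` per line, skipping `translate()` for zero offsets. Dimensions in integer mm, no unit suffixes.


translate([371, 334, 0]) cube([1588, 156, 346]);


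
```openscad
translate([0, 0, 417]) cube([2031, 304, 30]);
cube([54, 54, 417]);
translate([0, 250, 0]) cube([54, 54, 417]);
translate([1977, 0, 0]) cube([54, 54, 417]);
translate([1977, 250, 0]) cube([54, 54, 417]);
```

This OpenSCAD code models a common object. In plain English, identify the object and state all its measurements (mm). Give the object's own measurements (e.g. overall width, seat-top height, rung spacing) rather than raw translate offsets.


A bench: a 2031×304 mm seat slab, 30 mm thick, top at z = 447 mm, on four 54×54 mm square legs flush with the seat corners and standing on z = 0.


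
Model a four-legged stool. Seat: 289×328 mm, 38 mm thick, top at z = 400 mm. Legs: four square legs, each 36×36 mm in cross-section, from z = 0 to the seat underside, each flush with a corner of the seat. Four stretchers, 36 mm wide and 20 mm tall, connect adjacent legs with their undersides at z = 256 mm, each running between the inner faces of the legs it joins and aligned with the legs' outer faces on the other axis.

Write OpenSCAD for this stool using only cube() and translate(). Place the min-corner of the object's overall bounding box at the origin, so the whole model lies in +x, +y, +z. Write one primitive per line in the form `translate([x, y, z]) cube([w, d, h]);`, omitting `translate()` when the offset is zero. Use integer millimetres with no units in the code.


translate([0, 0, 362]) cube([289, 328, 38]);
cube([36, 36, 362]);
translate([253, 0, 0]) cube([36, 36, 362]);
translate([0, 292, 0]) cube([36, 36, 362]);
translate([253, 292, 0]) cube([36, 36, 362]);
translate([36, 0, 256]) cube([217, 36, 20]);
translate([36, 292, 256]) cube([217, 36, 20]);
translate([0, 36, 256]) cube([36, 256, 20]);
translate([253, 36, 256]) cube([36, 256, 20]);


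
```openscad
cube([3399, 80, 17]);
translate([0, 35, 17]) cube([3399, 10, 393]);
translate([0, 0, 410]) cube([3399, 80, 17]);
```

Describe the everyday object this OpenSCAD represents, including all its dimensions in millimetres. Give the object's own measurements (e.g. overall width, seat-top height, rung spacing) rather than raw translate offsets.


An I-beam lying along x, 3399 mm long. Overall section height 427 mm. Two flanges 80 mm wide (y) and 17 mm thick, one on the floor and one at the top; a web 10 mm thick runs between them, centred on the flange width.


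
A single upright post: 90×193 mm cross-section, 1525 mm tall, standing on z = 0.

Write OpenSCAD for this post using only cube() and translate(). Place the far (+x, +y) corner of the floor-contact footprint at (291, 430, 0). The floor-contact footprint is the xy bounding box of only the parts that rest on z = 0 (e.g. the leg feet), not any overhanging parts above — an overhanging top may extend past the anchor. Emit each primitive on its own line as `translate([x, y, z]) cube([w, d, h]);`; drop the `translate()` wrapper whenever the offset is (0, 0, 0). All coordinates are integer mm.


translate([201, 237, 0]) cube([90, 193, 1525]);


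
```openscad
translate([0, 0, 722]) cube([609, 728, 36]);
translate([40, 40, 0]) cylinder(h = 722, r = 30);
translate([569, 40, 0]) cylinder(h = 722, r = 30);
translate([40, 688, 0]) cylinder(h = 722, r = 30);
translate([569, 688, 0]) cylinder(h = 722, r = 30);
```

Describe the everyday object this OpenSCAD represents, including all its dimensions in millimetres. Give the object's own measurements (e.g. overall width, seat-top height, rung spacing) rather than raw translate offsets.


A rectangular dining table. The top is 609×728×36 mm with its upper surface at z = 758 mm. It stands on four round legs of 60 mm diameter, each leg's bounding box inset 10 mm from the nearest pair of top edges, running from the floor to the underside of the top.


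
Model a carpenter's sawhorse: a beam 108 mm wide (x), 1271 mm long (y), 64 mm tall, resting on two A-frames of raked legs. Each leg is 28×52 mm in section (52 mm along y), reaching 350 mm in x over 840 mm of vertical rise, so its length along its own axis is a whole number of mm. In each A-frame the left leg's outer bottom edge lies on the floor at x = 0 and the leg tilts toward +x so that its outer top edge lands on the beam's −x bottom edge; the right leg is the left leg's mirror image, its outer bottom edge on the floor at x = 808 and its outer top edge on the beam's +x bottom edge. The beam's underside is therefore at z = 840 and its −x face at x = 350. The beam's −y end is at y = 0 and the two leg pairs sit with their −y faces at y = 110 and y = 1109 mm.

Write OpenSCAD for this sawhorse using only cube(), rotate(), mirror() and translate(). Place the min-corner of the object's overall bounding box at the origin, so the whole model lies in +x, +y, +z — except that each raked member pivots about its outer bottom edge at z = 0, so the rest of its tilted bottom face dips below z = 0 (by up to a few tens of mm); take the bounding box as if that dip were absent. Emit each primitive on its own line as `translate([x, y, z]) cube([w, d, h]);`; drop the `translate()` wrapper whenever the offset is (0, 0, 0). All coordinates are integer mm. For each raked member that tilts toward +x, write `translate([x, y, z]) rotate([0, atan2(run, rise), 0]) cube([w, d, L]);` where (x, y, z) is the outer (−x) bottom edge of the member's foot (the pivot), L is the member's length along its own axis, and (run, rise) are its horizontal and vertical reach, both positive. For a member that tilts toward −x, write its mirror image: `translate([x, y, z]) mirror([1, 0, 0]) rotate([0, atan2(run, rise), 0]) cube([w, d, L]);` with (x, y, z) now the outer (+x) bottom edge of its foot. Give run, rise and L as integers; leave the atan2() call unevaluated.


// leg length = √(350² + 840²) = 910
// right-leg outer foot x = 2·350 + 108 = 808
// beam min-corner = (350, 0, 840)
translate([350, 0, 840]) cube([108, 1271, 64]);
translate([0, 110, 0]) rotate([0, atan2(350, 840), 0]) cube([28, 52, 910]);
translate([808, 110, 0]) mirror([1, 0, 0]) rotate([0, atan2(350, 840), 0]) cube([28, 52, 910]);
translate([0, 1109, 0]) rotate([0, atan2(350, 840), 0]) cube([28, 52, 910]);
translate([808, 1109, 0]) mirror([1, 0, 0]) rotate([0, atan2(350, 840), 0]) cube([28, 52, 910]);


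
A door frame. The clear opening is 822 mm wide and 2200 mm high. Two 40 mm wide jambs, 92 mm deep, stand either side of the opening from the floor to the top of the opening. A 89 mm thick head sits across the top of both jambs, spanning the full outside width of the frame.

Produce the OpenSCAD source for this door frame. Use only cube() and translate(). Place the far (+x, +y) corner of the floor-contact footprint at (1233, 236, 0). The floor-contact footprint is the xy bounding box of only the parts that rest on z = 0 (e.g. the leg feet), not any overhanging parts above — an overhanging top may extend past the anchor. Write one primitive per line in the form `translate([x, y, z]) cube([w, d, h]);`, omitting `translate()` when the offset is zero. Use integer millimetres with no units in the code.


translate([331, 144, 0]) cube([40, 92, 2200]);
translate([1193, 144, 0]) cube([40, 92, 2200]);
translate([331, 144, 2200]) cube([902, 92, 89]);


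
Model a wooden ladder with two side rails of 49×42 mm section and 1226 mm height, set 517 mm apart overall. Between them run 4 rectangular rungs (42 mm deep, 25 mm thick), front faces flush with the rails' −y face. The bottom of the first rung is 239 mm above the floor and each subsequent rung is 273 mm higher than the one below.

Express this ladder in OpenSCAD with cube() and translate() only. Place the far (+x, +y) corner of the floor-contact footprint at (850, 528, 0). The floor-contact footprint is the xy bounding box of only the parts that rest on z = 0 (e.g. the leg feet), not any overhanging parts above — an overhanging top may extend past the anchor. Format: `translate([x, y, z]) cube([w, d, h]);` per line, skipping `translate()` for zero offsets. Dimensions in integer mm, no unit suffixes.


translate([333, 486, 0]) cube([49, 42, 1226]);
translate([801, 486, 0]) cube([49, 42, 1226]);
translate([382, 486, 239]) cube([419, 42, 25]);
translate([382, 486, 512]) cube([419, 42, 25]);
translate([382, 486, 785]) cube([419, 42, 25]);
translate([382, 486, 1058]) cube([419, 42, 25]);


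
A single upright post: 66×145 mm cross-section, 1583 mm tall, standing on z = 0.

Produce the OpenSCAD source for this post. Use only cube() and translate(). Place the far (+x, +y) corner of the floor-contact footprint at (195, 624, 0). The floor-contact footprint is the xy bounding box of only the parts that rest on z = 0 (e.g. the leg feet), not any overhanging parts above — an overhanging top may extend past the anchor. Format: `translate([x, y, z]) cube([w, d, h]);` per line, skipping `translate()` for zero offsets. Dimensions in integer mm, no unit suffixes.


translate([129, 479, 0]) cube([66, 145, 1583]);


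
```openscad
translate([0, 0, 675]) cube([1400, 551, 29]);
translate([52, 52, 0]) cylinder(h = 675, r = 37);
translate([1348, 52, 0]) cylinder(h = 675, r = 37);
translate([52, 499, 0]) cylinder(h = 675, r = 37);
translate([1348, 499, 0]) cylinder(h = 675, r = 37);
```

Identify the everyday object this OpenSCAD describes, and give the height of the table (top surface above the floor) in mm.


A table. The table height is 704 mm.

A 1400×551×29 slab sits at z = 675 on four Ø74 mm round legs — a table. The top surface is at 675 + 29 = 704 mm.


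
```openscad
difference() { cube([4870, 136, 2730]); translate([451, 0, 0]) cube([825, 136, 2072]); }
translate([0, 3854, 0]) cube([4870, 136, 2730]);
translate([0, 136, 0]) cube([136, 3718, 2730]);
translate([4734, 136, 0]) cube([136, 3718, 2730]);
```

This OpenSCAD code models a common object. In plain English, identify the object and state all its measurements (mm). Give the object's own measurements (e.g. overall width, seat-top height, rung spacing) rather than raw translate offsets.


A single room: four walls, each 2730 mm tall and 136 mm thick, enclosing an outside footprint 4870×3990 mm (x × y), no floor or roof. The front and back walls (−y and +y sides) run the full x-width; the side walls fit between their inner faces. A door opening 825 mm wide and 2072 mm tall is cut through the front wall from the floor up, its −x edge 451 mm from the wall's −x end.


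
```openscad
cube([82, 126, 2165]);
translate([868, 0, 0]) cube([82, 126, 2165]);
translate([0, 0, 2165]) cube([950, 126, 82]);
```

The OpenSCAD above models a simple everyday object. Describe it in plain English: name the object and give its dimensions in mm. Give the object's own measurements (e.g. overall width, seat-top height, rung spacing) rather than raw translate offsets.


A door frame. The clear opening is 786 mm wide and 2165 mm high. Two 82 mm wide jambs, 126 mm deep, stand either side of the opening from the floor to the top of the opening. A 82 mm thick head sits across the top of both jambs, spanning the full outside width of the frame.


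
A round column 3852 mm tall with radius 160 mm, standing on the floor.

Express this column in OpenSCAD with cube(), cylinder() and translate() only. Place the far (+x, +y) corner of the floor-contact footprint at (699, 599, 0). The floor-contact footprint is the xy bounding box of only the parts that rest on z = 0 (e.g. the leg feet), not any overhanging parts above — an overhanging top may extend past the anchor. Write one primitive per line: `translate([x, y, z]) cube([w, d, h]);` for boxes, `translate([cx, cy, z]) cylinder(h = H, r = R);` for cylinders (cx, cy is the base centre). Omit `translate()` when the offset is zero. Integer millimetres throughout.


translate([539, 439, 0]) cylinder(h = 3852, r = 160);


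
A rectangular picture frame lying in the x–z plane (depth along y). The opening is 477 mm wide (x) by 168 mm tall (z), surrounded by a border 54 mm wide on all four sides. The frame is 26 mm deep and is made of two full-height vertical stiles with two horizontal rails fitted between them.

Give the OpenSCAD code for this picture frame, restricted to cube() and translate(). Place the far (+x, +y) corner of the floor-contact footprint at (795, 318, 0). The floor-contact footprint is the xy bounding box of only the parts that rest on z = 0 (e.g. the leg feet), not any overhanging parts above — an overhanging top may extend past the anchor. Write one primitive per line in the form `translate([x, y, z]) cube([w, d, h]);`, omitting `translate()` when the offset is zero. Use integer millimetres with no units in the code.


translate([210, 292, 0]) cube([54, 26, 276]);
translate([741, 292, 0]) cube([54, 26, 276]);
translate([264, 292, 0]) cube([477, 26, 54]);
translate([264, 292, 222]) cube([477, 26, 54]);


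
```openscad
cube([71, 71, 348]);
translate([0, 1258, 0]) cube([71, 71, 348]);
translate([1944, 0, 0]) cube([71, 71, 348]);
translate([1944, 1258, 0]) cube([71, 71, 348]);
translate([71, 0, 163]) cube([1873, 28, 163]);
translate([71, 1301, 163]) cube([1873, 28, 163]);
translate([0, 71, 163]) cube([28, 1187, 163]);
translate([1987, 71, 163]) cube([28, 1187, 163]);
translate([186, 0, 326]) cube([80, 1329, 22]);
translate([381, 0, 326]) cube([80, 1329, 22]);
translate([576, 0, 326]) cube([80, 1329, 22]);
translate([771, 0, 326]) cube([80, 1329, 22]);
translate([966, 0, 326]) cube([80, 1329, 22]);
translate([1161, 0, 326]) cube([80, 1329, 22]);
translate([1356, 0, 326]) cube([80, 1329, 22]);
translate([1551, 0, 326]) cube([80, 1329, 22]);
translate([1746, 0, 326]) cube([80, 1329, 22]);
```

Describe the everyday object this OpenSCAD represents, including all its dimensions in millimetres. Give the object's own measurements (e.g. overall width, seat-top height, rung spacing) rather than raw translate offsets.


A bed frame 2015 mm long (x) by 1329 mm wide (y). Four 71×71 mm corner posts, 348 mm tall, at the corners of the footprint. Four rails of 28 mm thickness and 163 mm height run between adjacent posts with their undersides at z = 163 mm, their outer faces flush with the outside of the frame (the two x-running rails run between the posts' inner faces; the two y-running rails run between the posts' inner faces). 9 slats, each 80 mm wide (x) and 22 mm thick, lie across the top of the two x-running rails, running the full 1329 mm width of the frame in y; along x they sit between the end posts with a 115 mm gap after the −x posts and between neighbouring slats, leaving 118 mm before the +x posts.
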